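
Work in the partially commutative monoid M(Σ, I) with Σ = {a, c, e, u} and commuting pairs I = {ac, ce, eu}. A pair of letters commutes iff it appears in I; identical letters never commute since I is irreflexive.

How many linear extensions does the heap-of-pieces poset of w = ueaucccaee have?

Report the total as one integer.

drop 0:u onto floor
drop 1:e onto floor
drop 2:a onto {0:u, 1:e}
drop 3:u onto {2:a}
drop 4:c onto {3:u}
drop 5:c onto {4:c}
drop 6:c onto {5:c}
drop 7:a onto {3:u}
drop 8:e onto {7:a}
drop 9:e onto {8:e}
ground layer = {0:u, 1:e}
drop-orders for the pieces not yet dropped (sum over which currently-grounded one goes next):
  1 to go: {6} 1  {9} 1
  2 to go: {5,6} 1  {6,9} 2  {8,9} 1
  3 to go: {4,5,6} 1  {5,6,9} 3  {6,8,9} 3  {7,8,9} 1
  4 to go: {4,5,6,9} 4  {5,6,8,9} 6  {6,7,8,9} 4
  5 to go: {4,5,6,8,9} 10  {5,6,7,8,9} 10
  6 to go: {4,5,6,7,8,9} 20
  7 to go: {3,4,5,6,7,8,9} 20
  8 to go: {2,3,4,5,6,7,8,9} 20
  if 0:u drops first: 20 orders
  if 1:e drops first: 20 orders
heap linearizations: 40

40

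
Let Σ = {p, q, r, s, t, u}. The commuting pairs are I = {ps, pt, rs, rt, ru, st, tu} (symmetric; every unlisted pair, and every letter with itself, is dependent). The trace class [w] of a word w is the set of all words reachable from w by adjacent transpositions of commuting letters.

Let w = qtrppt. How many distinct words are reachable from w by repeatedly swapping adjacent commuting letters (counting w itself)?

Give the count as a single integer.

10

piece 0:q — minimal
piece 1:t rests on {0:q}
piece 2:r rests on {0:q}
piece 3:p rests on {2:r}
piece 4:p rests on {3:p}
piece 5:t rests on {1:t}
minimal pieces: {0:q}
ways to finish when only these pieces remain (= sum over removing one remaining piece with nothing left below it):
  1 left: {4}→1  {5}→1
  2 left: {1,5}→1  {3,4}→1  {4,5}→2
  3 left: {1,4,5}→3  {2,3,4}→1  {3,4,5}→3
  4 left: {1,3,4,5}→6  {2,3,4,5}→4
  placing 0:q first → 10 extensions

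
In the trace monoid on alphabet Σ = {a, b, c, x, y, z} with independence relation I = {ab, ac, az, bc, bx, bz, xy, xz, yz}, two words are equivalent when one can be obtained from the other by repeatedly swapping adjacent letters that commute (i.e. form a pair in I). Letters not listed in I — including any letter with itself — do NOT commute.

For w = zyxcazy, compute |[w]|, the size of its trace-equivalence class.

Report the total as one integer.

#0=z has no predecessor
#1=y has no predecessor
#2=x has no predecessor
#3=c depends on [0:z, 1:y, 2:x]
#4=a depends on [1:y, 2:x]
#5=z depends on [3:c]
#6=y depends on [3:c, 4:a]
sources: [0:z, 1:y, 2:x]
N(rest) = Σ N(rest − s) over sources s of rest; N(one piece) = 1:
  size 1 → [5]=1  [6]=1
  size 2 → [4,6]=1  [5,6]=2
  size 3 → [3,5,6]=2  [4,5,6]=3
  size 4 → [0,3,5,6]=2  [3,4,5,6]=5
  size 5 → [0,3,4,5,6]=7  [1,3,4,5,6]=5  [2,3,4,5,6]=5
  first=0(z) contributes 10
  first=1(y) contributes 12
  first=2(x) contributes 12
|[w]| = 34

34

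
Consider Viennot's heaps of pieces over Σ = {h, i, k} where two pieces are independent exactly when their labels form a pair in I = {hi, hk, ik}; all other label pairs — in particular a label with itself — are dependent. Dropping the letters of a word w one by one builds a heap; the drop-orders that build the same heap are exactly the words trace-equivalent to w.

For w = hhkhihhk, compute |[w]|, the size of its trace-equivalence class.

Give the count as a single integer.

168

#0=h has no predecessor
#1=h depends on [0:h]
#2=k has no predecessor
#3=h depends on [1:h]
#4=i has no predecessor
#5=h depends on [3:h]
#6=h depends on [5:h]
#7=k depends on [2:k]
sources: [0:h, 2:k, 4:i]
N(rest) = Σ N(rest − s) over sources s of rest; N(one piece) = 1:
  size 1 → [4]=1  [6]=1  [7]=1
  size 2 → [2,7]=1  [4,6]=2  [4,7]=2  [5,6]=1  [6,7]=2
  size 3 → [2,4,7]=3  [2,6,7]=3  [3,5,6]=1  [4,5,6]=3  [4,6,7]=6  [5,6,7]=3
  size 4 → [1,3,5,6]=1  [2,4,6,7]=12  [2,5,6,7]=6  [3,4,5,6]=4  [3,5,6,7]=4  [4,5,6,7]=12
  size 5 → [0,1,3,5,6]=1  [1,3,4,5,6]=5  [1,3,5,6,7]=5  [2,3,5,6,7]=10  [2,4,5,6,7]=30  [3,4,5,6,7]=20
  size 6 → [0,1,3,4,5,6]=6  [0,1,3,5,6,7]=6  [1,2,3,5,6,7]=15  [1,3,4,5,6,7]=30  [2,3,4,5,6,7]=60
  first=0(h) contributes 105
  first=2(k) contributes 42
  first=4(i) contributes 21
|[w]| = 168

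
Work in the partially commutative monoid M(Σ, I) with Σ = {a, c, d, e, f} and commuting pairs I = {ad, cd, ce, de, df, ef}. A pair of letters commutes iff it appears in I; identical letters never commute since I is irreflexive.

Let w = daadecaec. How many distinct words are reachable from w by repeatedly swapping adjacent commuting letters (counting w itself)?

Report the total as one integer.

144

piece 0:d — minimal
piece 1:a — minimal
piece 2:a rests on {1:a}
piece 3:d rests on {0:d}
piece 4:e rests on {2:a}
piece 5:c rests on {2:a}
piece 6:a rests on {4:e, 5:c}
piece 7:e rests on {6:a}
piece 8:c rests on {6:a}
minimal pieces: {0:d, 1:a}
ways to finish when only these pieces remain (= sum over removing one remaining piece with nothing left below it):
  1 left: {3}→1  {7}→1  {8}→1
  2 left: {0,3}→1  {3,7}→2  {3,8}→2  {7,8}→2
  3 left: {0,3,7}→3  {0,3,8}→3  {3,7,8}→6  {6,7,8}→2
  4 left: {0,3,7,8}→12  {3,6,7,8}→8  {4,6,7,8}→2  {5,6,7,8}→2
  5 left: {0,3,6,7,8}→20  {3,4,6,7,8}→10  {3,5,6,7,8}→10  {4,5,6,7,8}→4
  6 left: {0,3,4,6,7,8}→30  {0,3,5,6,7,8}→30  {2,4,5,6,7,8}→4  {3,4,5,6,7,8}→24
  7 left: {0,3,4,5,6,7,8}→84  {1,2,4,5,6,7,8}→4  {2,3,4,5,6,7,8}→28
  placing 0:d first → 32 extensions
  placing 1:a first → 112 extensions
total linear extensions = 144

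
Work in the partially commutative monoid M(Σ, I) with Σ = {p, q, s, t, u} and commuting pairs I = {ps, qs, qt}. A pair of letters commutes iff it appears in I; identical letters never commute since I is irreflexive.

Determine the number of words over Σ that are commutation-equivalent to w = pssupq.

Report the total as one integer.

3

piece 0:p — minimal
piece 1:s — minimal
piece 2:s rests on {1:s}
piece 3:u rests on {0:p, 2:s}
piece 4:p rests on {3:u}
piece 5:q rests on {4:p}
minimal pieces: {0:p, 1:s}
ways to finish when only these pieces remain (= sum over removing one remaining piece with nothing left below it):
  1 left: {5}→1
  2 left: {4,5}→1
  3 left: {3,4,5}→1
  4 left: {0,3,4,5}→1  {2,3,4,5}→1
  placing 0:p first → 1 extensions
  placing 1:s first → 2 extensions
total linear extensions = 3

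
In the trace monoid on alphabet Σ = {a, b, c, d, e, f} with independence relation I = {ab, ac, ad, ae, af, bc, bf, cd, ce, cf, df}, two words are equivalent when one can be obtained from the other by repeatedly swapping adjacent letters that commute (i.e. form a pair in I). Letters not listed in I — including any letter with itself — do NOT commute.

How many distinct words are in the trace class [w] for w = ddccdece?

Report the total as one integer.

56

0(d) covers ∅
1(d) covers 0:d
2(c) covers ∅
3(c) covers 2:c
4(d) covers 1:d
5(e) covers 4:d
6(c) covers 3:c
7(e) covers 5:e
floor of heap: 0:d, 2:c
completions by unplaced set U, small U first (add the entries for U minus each lowest piece of U):
  |U|=1: {6}:1  {7}:1
  |U|=2: {3,6}:1  {5,7}:1  {6,7}:2
  |U|=3: {2,3,6}:1  {3,6,7}:3  {4,5,7}:1  {5,6,7}:3
  |U|=4: {1,4,5,7}:1  {2,3,6,7}:4  {3,5,6,7}:6  {4,5,6,7}:4
  |U|=5: {0,1,4,5,7}:1  {1,4,5,6,7}:5  {2,3,5,6,7}:10  {3,4,5,6,7}:10
  |U|=6: {0,1,4,5,6,7}:6  {1,3,4,5,6,7}:15  {2,3,4,5,6,7}:20
  start at 0(d): 35
  start at 2(c): 21
sum over floor = 56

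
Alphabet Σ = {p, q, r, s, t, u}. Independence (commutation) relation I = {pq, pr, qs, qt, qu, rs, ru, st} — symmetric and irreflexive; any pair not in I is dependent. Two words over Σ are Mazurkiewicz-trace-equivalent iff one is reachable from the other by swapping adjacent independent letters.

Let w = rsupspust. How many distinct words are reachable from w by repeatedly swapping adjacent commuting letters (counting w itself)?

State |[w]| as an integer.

drop 0:r onto floor
drop 1:s onto floor
drop 2:u onto {1:s}
drop 3:p onto {2:u}
drop 4:s onto {3:p}
drop 5:p onto {4:s}
drop 6:u onto {5:p}
drop 7:s onto {6:u}
drop 8:t onto {0:r, 6:u}
ground layer = {0:r, 1:s}
drop-orders for the pieces not yet dropped (sum over which currently-grounded one goes next):
  1 to go: {7} 1  {8} 1
  2 to go: {0,8} 1  {7,8} 2
  3 to go: {0,7,8} 3  {6,7,8} 2
  4 to go: {0,6,7,8} 5  {5,6,7,8} 2
  5 to go: {0,5,6,7,8} 7  {4,5,6,7,8} 2
  6 to go: {0,4,5,6,7,8} 9  {3,4,5,6,7,8} 2
  7 to go: {0,3,4,5,6,7,8} 11  {2,3,4,5,6,7,8} 2
  if 0:r drops first: 2 orders
  if 1:s drops first: 13 orders
heap linearizations: 15

15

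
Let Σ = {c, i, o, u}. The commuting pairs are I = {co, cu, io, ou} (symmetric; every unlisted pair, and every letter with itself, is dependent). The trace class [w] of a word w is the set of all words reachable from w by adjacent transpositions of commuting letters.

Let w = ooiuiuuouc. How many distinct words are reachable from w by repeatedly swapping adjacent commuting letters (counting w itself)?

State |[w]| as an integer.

480

piece 0:o — minimal
piece 1:o rests on {0:o}
piece 2:i — minimal
piece 3:u rests on {2:i}
piece 4:i rests on {3:u}
piece 5:u rests on {4:i}
piece 6:u rests on {5:u}
piece 7:o rests on {1:o}
piece 8:u rests on {6:u}
piece 9:c rests on {4:i}
minimal pieces: {0:o, 2:i}
ways to finish when only these pieces remain (= sum over removing one remaining piece with nothing left below it):
  1 left: {7}→1  {8}→1  {9}→1
  2 left: {1,7}→1  {6,8}→1  {7,8}→2  {7,9}→2  {8,9}→2
  3 left: {0,1,7}→1  {1,7,8}→3  {1,7,9}→3  {5,6,8}→1  {6,7,8}→3  {6,8,9}→3  {7,8,9}→6
  4 left: {0,1,7,8}→4  {0,1,7,9}→4  {1,6,7,8}→6  {1,7,8,9}→12  {5,6,7,8}→4  {5,6,8,9}→4  {6,7,8,9}→12
  5 left: {0,1,6,7,8}→10  {0,1,7,8,9}→20  {1,5,6,7,8}→10  {1,6,7,8,9}→30  {4,5,6,8,9}→4  {5,6,7,8,9}→20
  6 left: {0,1,5,6,7,8}→20  {0,1,6,7,8,9}→60  {1,5,6,7,8,9}→60  {3,4,5,6,8,9}→4  {4,5,6,7,8,9}→24
  7 left: {0,1,5,6,7,8,9}→140  {1,4,5,6,7,8,9}→84  {2,3,4,5,6,8,9}→4  {3,4,5,6,7,8,9}→28
  8 left: {0,1,4,5,6,7,8,9}→224  {1,3,4,5,6,7,8,9}→112  {2,3,4,5,6,7,8,9}→32
  placing 0:o first → 144 extensions
  placing 2:i first → 336 extensions
total linear extensions = 480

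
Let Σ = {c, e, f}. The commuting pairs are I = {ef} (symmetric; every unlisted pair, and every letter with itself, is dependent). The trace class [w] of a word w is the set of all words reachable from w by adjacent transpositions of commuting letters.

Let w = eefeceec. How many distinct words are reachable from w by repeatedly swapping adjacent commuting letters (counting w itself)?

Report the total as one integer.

4

piece 0:e — minimal
piece 1:e rests on {0:e}
piece 2:f — minimal
piece 3:e rests on {1:e}
piece 4:c rests on {2:f, 3:e}
piece 5:e rests on {4:c}
piece 6:e rests on {5:e}
piece 7:c rests on {6:e}
minimal pieces: {0:e, 2:f}
ways to finish when only these pieces remain (= sum over removing one remaining piece with nothing left below it):
  1 left: {7}→1
  2 left: {6,7}→1
  3 left: {5,6,7}→1
  4 left: {4,5,6,7}→1
  5 left: {2,4,5,6,7}→1  {3,4,5,6,7}→1
  6 left: {1,3,4,5,6,7}→1  {2,3,4,5,6,7}→2
  placing 0:e first → 3 extensions
  placing 2:f first → 1 extensions
total linear extensions = 4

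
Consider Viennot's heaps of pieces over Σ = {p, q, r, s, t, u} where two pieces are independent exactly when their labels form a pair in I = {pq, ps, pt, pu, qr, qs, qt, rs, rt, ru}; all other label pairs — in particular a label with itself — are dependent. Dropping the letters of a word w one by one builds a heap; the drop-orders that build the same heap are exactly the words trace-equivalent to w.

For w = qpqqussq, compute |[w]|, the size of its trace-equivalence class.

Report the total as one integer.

0(q) covers ∅
1(p) covers ∅
2(q) covers 0:q
3(q) covers 2:q
4(u) covers 3:q
5(s) covers 4:u
6(s) covers 5:s
7(q) covers 4:u
floor of heap: 0:q, 1:p
completions by unplaced set U, small U first (add the entries for U minus each lowest piece of U):
  |U|=1: {1}:1  {6}:1  {7}:1
  |U|=2: {1,6}:2  {1,7}:2  {5,6}:1  {6,7}:2
  |U|=3: {1,5,6}:3  {1,6,7}:6  {5,6,7}:3
  |U|=4: {1,5,6,7}:12  {4,5,6,7}:3
  |U|=5: {1,4,5,6,7}:15  {3,4,5,6,7}:3
  |U|=6: {1,3,4,5,6,7}:18  {2,3,4,5,6,7}:3
  start at 0(q): 21
  start at 1(p): 3
sum over floor = 24

24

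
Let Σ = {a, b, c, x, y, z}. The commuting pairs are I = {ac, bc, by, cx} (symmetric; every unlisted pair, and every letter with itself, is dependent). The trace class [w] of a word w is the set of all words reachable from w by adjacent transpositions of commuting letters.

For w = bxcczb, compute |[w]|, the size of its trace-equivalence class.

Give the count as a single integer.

drop 0:b onto floor
drop 1:x onto {0:b}
drop 2:c onto floor
drop 3:c onto {2:c}
drop 4:z onto {1:x, 3:c}
drop 5:b onto {4:z}
ground layer = {0:b, 2:c}
drop-orders for the pieces not yet dropped (sum over which currently-grounded one goes next):
  1 to go: {5} 1
  2 to go: {4,5} 1
  3 to go: {1,4,5} 1  {3,4,5} 1
  4 to go: {0,1,4,5} 1  {1,3,4,5} 2  {2,3,4,5} 1
  if 0:b drops first: 3 orders
  if 2:c drops first: 3 orders
heap linearizations: 6

6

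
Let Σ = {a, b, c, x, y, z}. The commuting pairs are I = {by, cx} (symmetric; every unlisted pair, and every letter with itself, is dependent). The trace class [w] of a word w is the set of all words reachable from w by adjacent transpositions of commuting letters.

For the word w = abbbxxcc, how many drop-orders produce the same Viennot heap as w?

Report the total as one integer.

0(a) covers ∅
1(b) covers 0:a
2(b) covers 1:b
3(b) covers 2:b
4(x) covers 3:b
5(x) covers 4:x
6(c) covers 3:b
7(c) covers 6:c
floor of heap: 0:a
completions by unplaced set U, small U first (add the entries for U minus each lowest piece of U):
  |U|=1: {5}:1  {7}:1
  |U|=2: {4,5}:1  {5,7}:2  {6,7}:1
  |U|=3: {4,5,7}:3  {5,6,7}:3
  |U|=4: {4,5,6,7}:6
  |U|=5: {3,4,5,6,7}:6
  |U|=6: {2,3,4,5,6,7}:6
  start at 0(a): 6

6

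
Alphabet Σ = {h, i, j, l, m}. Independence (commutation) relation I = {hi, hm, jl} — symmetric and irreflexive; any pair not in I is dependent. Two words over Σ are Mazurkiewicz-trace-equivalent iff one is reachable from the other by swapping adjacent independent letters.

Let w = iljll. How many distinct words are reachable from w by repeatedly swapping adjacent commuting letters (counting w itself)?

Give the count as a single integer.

4

0(i) covers ∅
1(l) covers 0:i
2(j) covers 0:i
3(l) covers 1:l
4(l) covers 3:l
floor of heap: 0:i
completions by unplaced set U, small U first (add the entries for U minus each lowest piece of U):
  |U|=1: {2}:1  {4}:1
  |U|=2: {2,4}:2  {3,4}:1
  |U|=3: {1,3,4}:1  {2,3,4}:3
  start at 0(i): 4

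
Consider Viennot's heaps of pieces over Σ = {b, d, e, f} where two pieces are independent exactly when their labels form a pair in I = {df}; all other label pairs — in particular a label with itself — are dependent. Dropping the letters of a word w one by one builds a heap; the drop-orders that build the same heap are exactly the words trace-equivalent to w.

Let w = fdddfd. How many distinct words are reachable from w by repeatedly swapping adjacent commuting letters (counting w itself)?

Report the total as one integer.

#0=f has no predecessor
#1=d has no predecessor
#2=d depends on [1:d]
#3=d depends on [2:d]
#4=f depends on [0:f]
#5=d depends on [3:d]
sources: [0:f, 1:d]
N(rest) = Σ N(rest − s) over sources s of rest; N(one piece) = 1:
  size 1 → [4]=1  [5]=1
  size 2 → [0,4]=1  [3,5]=1  [4,5]=2
  size 3 → [0,4,5]=3  [2,3,5]=1  [3,4,5]=3
  size 4 → [0,3,4,5]=6  [1,2,3,5]=1  [2,3,4,5]=4
  first=0(f) contributes 5
  first=1(d) contributes 10
|[w]| = 15

15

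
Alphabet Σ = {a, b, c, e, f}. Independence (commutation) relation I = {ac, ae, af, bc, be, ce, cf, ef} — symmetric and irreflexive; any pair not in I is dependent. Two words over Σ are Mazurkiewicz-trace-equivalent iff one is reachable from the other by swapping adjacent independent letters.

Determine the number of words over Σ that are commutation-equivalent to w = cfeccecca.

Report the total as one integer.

drop 0:c onto floor
drop 1:f onto floor
drop 2:e onto floor
drop 3:c onto {0:c}
drop 4:c onto {3:c}
drop 5:e onto {2:e}
drop 6:c onto {4:c}
drop 7:c onto {6:c}
drop 8:a onto floor
ground layer = {0:c, 1:f, 2:e, 8:a}
drop-orders for the pieces not yet dropped (sum over which currently-grounded one goes next):
  1 to go: {1} 1  {5} 1  {7} 1  {8} 1
  2 to go: {1,5} 2  {1,7} 2  {1,8} 2  {2,5} 1  {5,7} 2  {5,8} 2  {6,7} 1  {7,8} 2
  3 to go: {1,2,5} 3  {1,5,7} 6  {1,5,8} 6  {1,6,7} 3  {1,7,8} 6  {2,5,7} 3  {2,5,8} 3  {4,6,7} 1  {5,6,7} 3  {5,7,8} 6  {6,7,8} 3
  4 to go: {1,2,5,7} 12  {1,2,5,8} 12  {1,4,6,7} 4  {1,5,6,7} 12  {1,5,7,8} 24  {1,6,7,8} 12  {2,5,6,7} 6  {2,5,7,8} 12  {3,4,6,7} 1  {4,5,6,7} 4  {4,6,7,8} 4  {5,6,7,8} 12
  5 to go: {0,3,4,6,7} 1  {1,2,5,6,7} 30  {1,2,5,7,8} 60  {1,3,4,6,7} 5  {1,4,5,6,7} 20  {1,4,6,7,8} 20  {1,5,6,7,8} 60  {2,4,5,6,7} 10  {2,5,6,7,8} 30  {3,4,5,6,7} 5  {3,4,6,7,8} 5  {4,5,6,7,8} 20
  6 to go: {0,1,3,4,6,7} 6  {0,3,4,5,6,7} 6  {0,3,4,6,7,8} 6  {1,2,4,5,6,7} 60  {1,2,5,6,7,8} 180  {1,3,4,5,6,7} 30  {1,3,4,6,7,8} 30  {1,4,5,6,7,8} 120  {2,3,4,5,6,7} 15  {2,4,5,6,7,8} 60  {3,4,5,6,7,8} 30
  7 to go: {0,1,3,4,5,6,7} 42  {0,1,3,4,6,7,8} 42  {0,2,3,4,5,6,7} 21  {0,3,4,5,6,7,8} 42  {1,2,3,4,5,6,7} 105  {1,2,4,5,6,7,8} 420  {1,3,4,5,6,7,8} 210  {2,3,4,5,6,7,8} 105
  if 0:c drops first: 840 orders
  if 1:f drops first: 168 orders
  if 2:e drops first: 336 orders
  if 8:a drops first: 168 orders
heap linearizations: 1512

1512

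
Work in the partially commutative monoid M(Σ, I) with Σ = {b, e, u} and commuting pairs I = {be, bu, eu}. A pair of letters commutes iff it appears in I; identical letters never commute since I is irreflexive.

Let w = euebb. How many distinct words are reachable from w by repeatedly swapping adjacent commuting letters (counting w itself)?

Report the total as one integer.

#0=e has no predecessor
#1=u has no predecessor
#2=e depends on [0:e]
#3=b has no predecessor
#4=b depends on [3:b]
sources: [0:e, 1:u, 3:b]
N(rest) = Σ N(rest − s) over sources s of rest; N(one piece) = 1:
  size 1 → [1]=1  [2]=1  [4]=1
  size 2 → [0,2]=1  [1,2]=2  [1,4]=2  [2,4]=2  [3,4]=1
  size 3 → [0,1,2]=3  [0,2,4]=3  [1,2,4]=6  [1,3,4]=3  [2,3,4]=3
  first=0(e) contributes 12
  first=1(u) contributes 6
  first=3(b) contributes 12
|[w]| = 30

30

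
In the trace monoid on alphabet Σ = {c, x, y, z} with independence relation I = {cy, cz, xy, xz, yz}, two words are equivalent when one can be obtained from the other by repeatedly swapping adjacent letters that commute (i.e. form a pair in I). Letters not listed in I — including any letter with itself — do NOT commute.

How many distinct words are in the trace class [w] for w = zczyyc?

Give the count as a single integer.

90

drop 0:z onto floor
drop 1:c onto floor
drop 2:z onto {0:z}
drop 3:y onto floor
drop 4:y onto {3:y}
drop 5:c onto {1:c}
ground layer = {0:z, 1:c, 3:y}
drop-orders for the pieces not yet dropped (sum over which currently-grounded one goes next):
  1 to go: {2} 1  {4} 1  {5} 1
  2 to go: {0,2} 1  {1,5} 1  {2,4} 2  {2,5} 2  {3,4} 1  {4,5} 2
  3 to go: {0,2,4} 3  {0,2,5} 3  {1,2,5} 3  {1,4,5} 3  {2,3,4} 3  {2,4,5} 6  {3,4,5} 3
  4 to go: {0,1,2,5} 6  {0,2,3,4} 6  {0,2,4,5} 12  {1,2,4,5} 12  {1,3,4,5} 6  {2,3,4,5} 12
  if 0:z drops first: 30 orders
  if 1:c drops first: 30 orders
  if 3:y drops first: 30 orders
heap linearizations: 90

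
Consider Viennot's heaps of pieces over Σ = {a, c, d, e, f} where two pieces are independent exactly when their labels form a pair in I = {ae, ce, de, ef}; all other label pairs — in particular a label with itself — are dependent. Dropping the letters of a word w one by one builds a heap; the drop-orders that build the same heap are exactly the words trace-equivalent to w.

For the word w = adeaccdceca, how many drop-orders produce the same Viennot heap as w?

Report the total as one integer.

55

piece 0:a — minimal
piece 1:d rests on {0:a}
piece 2:e — minimal
piece 3:a rests on {1:d}
piece 4:c rests on {3:a}
piece 5:c rests on {4:c}
piece 6:d rests on {5:c}
piece 7:c rests on {6:d}
piece 8:e rests on {2:e}
piece 9:c rests on {7:c}
piece 10:a rests on {9:c}
minimal pieces: {0:a, 2:e}
ways to finish when only these pieces remain (= sum over removing one remaining piece with nothing left below it):
  1 left: {8}→1  {10}→1
  2 left: {2,8}→1  {8,10}→2  {9,10}→1
  3 left: {2,8,10}→3  {7,9,10}→1  {8,9,10}→3
  4 left: {2,8,9,10}→6  {6,7,9,10}→1  {7,8,9,10}→4
  5 left: {2,7,8,9,10}→10  {5,6,7,9,10}→1  {6,7,8,9,10}→5
  6 left: {2,6,7,8,9,10}→15  {4,5,6,7,9,10}→1  {5,6,7,8,9,10}→6
  7 left: {2,5,6,7,8,9,10}→21  {3,4,5,6,7,9,10}→1  {4,5,6,7,8,9,10}→7
  8 left: {1,3,4,5,6,7,9,10}→1  {2,4,5,6,7,8,9,10}→28  {3,4,5,6,7,8,9,10}→8
  9 left: {0,1,3,4,5,6,7,9,10}→1  {1,3,4,5,6,7,8,9,10}→9  {2,3,4,5,6,7,8,9,10}→36
  placing 0:a first → 45 extensions
  placing 2:e first → 10 extensions
total linear extensions = 55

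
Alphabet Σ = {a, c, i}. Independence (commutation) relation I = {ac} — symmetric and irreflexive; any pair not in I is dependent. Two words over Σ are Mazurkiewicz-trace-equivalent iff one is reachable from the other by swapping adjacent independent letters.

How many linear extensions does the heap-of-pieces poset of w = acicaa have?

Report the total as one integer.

6

piece 0:a — minimal
piece 1:c — minimal
piece 2:i rests on {0:a, 1:c}
piece 3:c rests on {2:i}
piece 4:a rests on {2:i}
piece 5:a rests on {4:a}
minimal pieces: {0:a, 1:c}
ways to finish when only these pieces remain (= sum over removing one remaining piece with nothing left below it):
  1 left: {3}→1  {5}→1
  2 left: {3,5}→2  {4,5}→1
  3 left: {3,4,5}→3
  4 left: {2,3,4,5}→3
  placing 0:a first → 3 extensions
  placing 1:c first → 3 extensions
total linear extensions = 6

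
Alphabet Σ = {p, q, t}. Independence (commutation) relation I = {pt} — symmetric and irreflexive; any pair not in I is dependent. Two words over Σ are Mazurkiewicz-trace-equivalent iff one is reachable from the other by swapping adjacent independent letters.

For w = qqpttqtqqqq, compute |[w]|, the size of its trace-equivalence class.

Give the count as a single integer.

3

#0=q has no predecessor
#1=q depends on [0:q]
#2=p depends on [1:q]
#3=t depends on [1:q]
#4=t depends on [3:t]
#5=q depends on [2:p, 4:t]
#6=t depends on [5:q]
#7=q depends on [6:t]
#8=q depends on [7:q]
#9=q depends on [8:q]
#10=q depends on [9:q]
sources: [0:q]
N(rest) = Σ N(rest − s) over sources s of rest; N(one piece) = 1:
  size 1 → [10]=1
  size 2 → [9,10]=1
  size 3 → [8,9,10]=1
  size 4 → [7,8,9,10]=1
  size 5 → [6,7,8,9,10]=1
  size 6 → [5,6,7,8,9,10]=1
  size 7 → [2,5,6,7,8,9,10]=1  [4,5,6,7,8,9,10]=1
  size 8 → [2,4,5,6,7,8,9,10]=2  [3,4,5,6,7,8,9,10]=1
  size 9 → [2,3,4,5,6,7,8,9,10]=3
  first=0(q) contributes 3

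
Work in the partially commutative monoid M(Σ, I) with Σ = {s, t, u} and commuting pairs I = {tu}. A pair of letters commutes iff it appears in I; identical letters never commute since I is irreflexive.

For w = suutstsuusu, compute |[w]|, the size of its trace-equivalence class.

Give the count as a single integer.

piece 0:s — minimal
piece 1:u rests on {0:s}
piece 2:u rests on {1:u}
piece 3:t rests on {0:s}
piece 4:s rests on {2:u, 3:t}
piece 5:t rests on {4:s}
piece 6:s rests on {5:t}
piece 7:u rests on {6:s}
piece 8:u rests on {7:u}
piece 9:s rests on {8:u}
piece 10:u rests on {9:s}
minimal pieces: {0:s}
ways to finish when only these pieces remain (= sum over removing one remaining piece with nothing left below it):
  1 left: {10}→1
  2 left: {9,10}→1
  3 left: {8,9,10}→1
  4 left: {7,8,9,10}→1
  5 left: {6,7,8,9,10}→1
  6 left: {5,6,7,8,9,10}→1
  7 left: {4,5,6,7,8,9,10}→1
  8 left: {2,4,5,6,7,8,9,10}→1  {3,4,5,6,7,8,9,10}→1
  9 left: {1,2,4,5,6,7,8,9,10}→1  {2,3,4,5,6,7,8,9,10}→2
  placing 0:s first → 3 extensions

3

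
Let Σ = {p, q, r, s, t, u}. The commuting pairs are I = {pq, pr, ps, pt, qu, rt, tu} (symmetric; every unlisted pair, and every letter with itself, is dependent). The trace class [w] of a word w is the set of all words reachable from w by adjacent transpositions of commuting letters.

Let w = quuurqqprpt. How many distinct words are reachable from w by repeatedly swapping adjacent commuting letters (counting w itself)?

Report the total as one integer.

#0=q has no predecessor
#1=u has no predecessor
#2=u depends on [1:u]
#3=u depends on [2:u]
#4=r depends on [0:q, 3:u]
#5=q depends on [4:r]
#6=q depends on [5:q]
#7=p depends on [3:u]
#8=r depends on [6:q]
#9=p depends on [7:p]
#10=t depends on [6:q]
sources: [0:q, 1:u]
N(rest) = Σ N(rest − s) over sources s of rest; N(one piece) = 1:
  size 1 → [8]=1  [9]=1  [10]=1
  size 2 → [7,9]=1  [8,9]=2  [8,10]=2  [9,10]=2
  size 3 → [6,8,10]=2  [7,8,9]=3  [7,9,10]=3  [8,9,10]=6
  size 4 → [5,6,8,10]=2  [6,8,9,10]=8  [7,8,9,10]=12
  size 5 → [4,5,6,8,10]=2  [5,6,8,9,10]=10  [6,7,8,9,10]=20
  size 6 → [0,4,5,6,8,10]=2  [4,5,6,8,9,10]=12  [5,6,7,8,9,10]=30
  size 7 → [0,4,5,6,8,9,10]=14  [4,5,6,7,8,9,10]=42
  size 8 → [0,4,5,6,7,8,9,10]=56  [3,4,5,6,7,8,9,10]=42
  size 9 → [0,3,4,5,6,7,8,9,10]=98  [2,3,4,5,6,7,8,9,10]=42
  first=0(q) contributes 42
  first=1(u) contributes 140
|[w]| = 182

182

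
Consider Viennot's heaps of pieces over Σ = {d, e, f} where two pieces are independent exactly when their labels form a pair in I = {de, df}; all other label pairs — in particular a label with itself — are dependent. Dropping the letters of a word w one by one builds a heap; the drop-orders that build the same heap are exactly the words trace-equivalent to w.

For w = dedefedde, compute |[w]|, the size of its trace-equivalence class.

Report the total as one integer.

drop 0:d onto floor
drop 1:e onto floor
drop 2:d onto {0:d}
drop 3:e onto {1:e}
drop 4:f onto {3:e}
drop 5:e onto {4:f}
drop 6:d onto {2:d}
drop 7:d onto {6:d}
drop 8:e onto {5:e}
ground layer = {0:d, 1:e}
drop-orders for the pieces not yet dropped (sum over which currently-grounded one goes next):
  1 to go: {7} 1  {8} 1
  2 to go: {5,8} 1  {6,7} 1  {7,8} 2
  3 to go: {2,6,7} 1  {4,5,8} 1  {5,7,8} 3  {6,7,8} 3
  4 to go: {0,2,6,7} 1  {2,6,7,8} 4  {3,4,5,8} 1  {4,5,7,8} 4  {5,6,7,8} 6
  5 to go: {0,2,6,7,8} 5  {1,3,4,5,8} 1  {2,5,6,7,8} 10  {3,4,5,7,8} 5  {4,5,6,7,8} 10
  6 to go: {0,2,5,6,7,8} 15  {1,3,4,5,7,8} 6  {2,4,5,6,7,8} 20  {3,4,5,6,7,8} 15
  7 to go: {0,2,4,5,6,7,8} 35  {1,3,4,5,6,7,8} 21  {2,3,4,5,6,7,8} 35
  if 0:d drops first: 56 orders
  if 1:e drops first: 70 orders
heap linearizations: 126

126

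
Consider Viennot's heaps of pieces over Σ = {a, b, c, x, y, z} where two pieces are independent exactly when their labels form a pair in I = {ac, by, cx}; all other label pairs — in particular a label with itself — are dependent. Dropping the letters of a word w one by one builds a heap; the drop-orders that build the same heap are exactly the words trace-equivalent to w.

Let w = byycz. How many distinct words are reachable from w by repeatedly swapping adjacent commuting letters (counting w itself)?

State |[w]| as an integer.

3

#0=b has no predecessor
#1=y has no predecessor
#2=y depends on [1:y]
#3=c depends on [0:b, 2:y]
#4=z depends on [3:c]
sources: [0:b, 1:y]
N(rest) = Σ N(rest − s) over sources s of rest; N(one piece) = 1:
  size 1 → [4]=1
  size 2 → [3,4]=1
  size 3 → [0,3,4]=1  [2,3,4]=1
  first=0(b) contributes 1
  first=1(y) contributes 2
|[w]| = 3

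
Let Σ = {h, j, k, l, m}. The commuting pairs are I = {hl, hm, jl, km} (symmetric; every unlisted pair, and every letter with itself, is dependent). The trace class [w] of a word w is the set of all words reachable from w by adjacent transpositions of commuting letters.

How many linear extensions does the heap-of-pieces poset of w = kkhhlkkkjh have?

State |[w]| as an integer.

3

#0=k has no predecessor
#1=k depends on [0:k]
#2=h depends on [1:k]
#3=h depends on [2:h]
#4=l depends on [1:k]
#5=k depends on [3:h, 4:l]
#6=k depends on [5:k]
#7=k depends on [6:k]
#8=j depends on [7:k]
#9=h depends on [8:j]
sources: [0:k]
N(rest) = Σ N(rest − s) over sources s of rest; N(one piece) = 1:
  size 1 → [9]=1
  size 2 → [8,9]=1
  size 3 → [7,8,9]=1
  size 4 → [6,7,8,9]=1
  size 5 → [5,6,7,8,9]=1
  size 6 → [3,5,6,7,8,9]=1  [4,5,6,7,8,9]=1
  size 7 → [2,3,5,6,7,8,9]=1  [3,4,5,6,7,8,9]=2
  size 8 → [2,3,4,5,6,7,8,9]=3
  first=0(k) contributes 3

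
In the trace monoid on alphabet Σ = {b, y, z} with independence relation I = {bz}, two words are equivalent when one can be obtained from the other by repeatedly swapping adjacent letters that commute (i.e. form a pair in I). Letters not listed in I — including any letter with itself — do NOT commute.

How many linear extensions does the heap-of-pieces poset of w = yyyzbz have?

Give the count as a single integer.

3

piece 0:y — minimal
piece 1:y rests on {0:y}
piece 2:y rests on {1:y}
piece 3:z rests on {2:y}
piece 4:b rests on {2:y}
piece 5:z rests on {3:z}
minimal pieces: {0:y}
ways to finish when only these pieces remain (= sum over removing one remaining piece with nothing left below it):
  1 left: {4}→1  {5}→1
  2 left: {3,5}→1  {4,5}→2
  3 left: {3,4,5}→3
  4 left: {2,3,4,5}→3
  placing 0:y first → 3 extensions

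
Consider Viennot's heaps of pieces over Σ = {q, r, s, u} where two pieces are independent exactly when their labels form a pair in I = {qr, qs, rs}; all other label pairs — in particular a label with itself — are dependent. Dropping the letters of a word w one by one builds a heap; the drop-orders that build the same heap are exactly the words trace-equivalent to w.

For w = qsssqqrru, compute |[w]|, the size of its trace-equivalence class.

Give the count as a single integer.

#0=q has no predecessor
#1=s has no predecessor
#2=s depends on [1:s]
#3=s depends on [2:s]
#4=q depends on [0:q]
#5=q depends on [4:q]
#6=r has no predecessor
#7=r depends on [6:r]
#8=u depends on [3:s, 5:q, 7:r]
sources: [0:q, 1:s, 6:r]
N(rest) = Σ N(rest − s) over sources s of rest; N(one piece) = 1:
  size 1 → [8]=1
  size 2 → [3,8]=1  [5,8]=1  [7,8]=1
  size 3 → [2,3,8]=1  [3,5,8]=2  [3,7,8]=2  [4,5,8]=1  [5,7,8]=2  [6,7,8]=1
  size 4 → [0,4,5,8]=1  [1,2,3,8]=1  [2,3,5,8]=3  [2,3,7,8]=3  [3,4,5,8]=3  [3,5,7,8]=6  [3,6,7,8]=3  [4,5,7,8]=3  [5,6,7,8]=3
  size 5 → [0,3,4,5,8]=4  [0,4,5,7,8]=4  [1,2,3,5,8]=4  [1,2,3,7,8]=4  [2,3,4,5,8]=6  [2,3,5,7,8]=12  [2,3,6,7,8]=6  [3,4,5,7,8]=12  [3,5,6,7,8]=12  [4,5,6,7,8]=6
  size 6 → [0,2,3,4,5,8]=10  [0,3,4,5,7,8]=20  [0,4,5,6,7,8]=10  [1,2,3,4,5,8]=10  [1,2,3,5,7,8]=20  [1,2,3,6,7,8]=10  [2,3,4,5,7,8]=30  [2,3,5,6,7,8]=30  [3,4,5,6,7,8]=30
  size 7 → [0,1,2,3,4,5,8]=20  [0,2,3,4,5,7,8]=60  [0,3,4,5,6,7,8]=60  [1,2,3,4,5,7,8]=60  [1,2,3,5,6,7,8]=60  [2,3,4,5,6,7,8]=90
  first=0(q) contributes 210
  first=1(s) contributes 210
  first=6(r) contributes 140
|[w]| = 560

560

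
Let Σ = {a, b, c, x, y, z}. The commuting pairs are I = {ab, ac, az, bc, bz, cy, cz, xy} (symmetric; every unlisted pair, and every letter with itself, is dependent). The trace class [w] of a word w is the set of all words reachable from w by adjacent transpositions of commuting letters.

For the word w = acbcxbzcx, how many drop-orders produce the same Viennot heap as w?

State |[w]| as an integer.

#0=a has no predecessor
#1=c has no predecessor
#2=b has no predecessor
#3=c depends on [1:c]
#4=x depends on [0:a, 2:b, 3:c]
#5=b depends on [4:x]
#6=z depends on [4:x]
#7=c depends on [4:x]
#8=x depends on [5:b, 6:z, 7:c]
sources: [0:a, 1:c, 2:b]
N(rest) = Σ N(rest − s) over sources s of rest; N(one piece) = 1:
  size 1 → [8]=1
  size 2 → [5,8]=1  [6,8]=1  [7,8]=1
  size 3 → [5,6,8]=2  [5,7,8]=2  [6,7,8]=2
  size 4 → [5,6,7,8]=6
  size 5 → [4,5,6,7,8]=6
  size 6 → [0,4,5,6,7,8]=6  [2,4,5,6,7,8]=6  [3,4,5,6,7,8]=6
  size 7 → [0,2,4,5,6,7,8]=12  [0,3,4,5,6,7,8]=12  [1,3,4,5,6,7,8]=6  [2,3,4,5,6,7,8]=12
  first=0(a) contributes 18
  first=1(c) contributes 36
  first=2(b) contributes 18
|[w]| = 72

72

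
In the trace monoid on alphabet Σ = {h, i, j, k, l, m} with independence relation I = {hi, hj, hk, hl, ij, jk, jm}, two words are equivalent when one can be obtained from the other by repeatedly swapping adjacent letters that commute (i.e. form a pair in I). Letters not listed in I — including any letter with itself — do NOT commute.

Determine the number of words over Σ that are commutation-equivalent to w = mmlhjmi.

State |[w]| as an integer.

#0=m has no predecessor
#1=m depends on [0:m]
#2=l depends on [1:m]
#3=h depends on [1:m]
#4=j depends on [2:l]
#5=m depends on [2:l, 3:h]
#6=i depends on [5:m]
sources: [0:m]
N(rest) = Σ N(rest − s) over sources s of rest; N(one piece) = 1:
  size 1 → [4]=1  [6]=1
  size 2 → [4,6]=2  [5,6]=1
  size 3 → [3,5,6]=1  [4,5,6]=3
  size 4 → [2,4,5,6]=3  [3,4,5,6]=4
  size 5 → [2,3,4,5,6]=7
  first=0(m) contributes 7

7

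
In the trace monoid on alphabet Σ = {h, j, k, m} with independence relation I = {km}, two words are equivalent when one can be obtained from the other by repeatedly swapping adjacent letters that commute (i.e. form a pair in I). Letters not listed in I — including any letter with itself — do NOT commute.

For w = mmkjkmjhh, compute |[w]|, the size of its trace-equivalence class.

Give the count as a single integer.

0(m) covers ∅
1(m) covers 0:m
2(k) covers ∅
3(j) covers 1:m, 2:k
4(k) covers 3:j
5(m) covers 3:j
6(j) covers 4:k, 5:m
7(h) covers 6:j
8(h) covers 7:h
floor of heap: 0:m, 2:k
completions by unplaced set U, small U first (add the entries for U minus each lowest piece of U):
  |U|=1: {8}:1
  |U|=2: {7,8}:1
  |U|=3: {6,7,8}:1
  |U|=4: {4,6,7,8}:1  {5,6,7,8}:1
  |U|=5: {4,5,6,7,8}:2
  |U|=6: {3,4,5,6,7,8}:2
  |U|=7: {1,3,4,5,6,7,8}:2  {2,3,4,5,6,7,8}:2
  start at 0(m): 4
  start at 2(k): 2
sum over floor = 6

6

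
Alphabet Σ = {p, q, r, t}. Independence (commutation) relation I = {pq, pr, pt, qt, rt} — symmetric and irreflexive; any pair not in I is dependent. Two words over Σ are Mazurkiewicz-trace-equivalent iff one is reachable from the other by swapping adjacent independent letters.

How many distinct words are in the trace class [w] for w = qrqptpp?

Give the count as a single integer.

140

0(q) covers ∅
1(r) covers 0:q
2(q) covers 1:r
3(p) covers ∅
4(t) covers ∅
5(p) covers 3:p
6(p) covers 5:p
floor of heap: 0:q, 3:p, 4:t
completions by unplaced set U, small U first (add the entries for U minus each lowest piece of U):
  |U|=1: {2}:1  {4}:1  {6}:1
  |U|=2: {1,2}:1  {2,4}:2  {2,6}:2  {4,6}:2  {5,6}:1
  |U|=3: {0,1,2}:1  {1,2,4}:3  {1,2,6}:3  {2,4,6}:6  {2,5,6}:3  {3,5,6}:1  {4,5,6}:3
  |U|=4: {0,1,2,4}:4  {0,1,2,6}:4  {1,2,4,6}:12  {1,2,5,6}:6  {2,3,5,6}:4  {2,4,5,6}:12  {3,4,5,6}:4
  |U|=5: {0,1,2,4,6}:20  {0,1,2,5,6}:10  {1,2,3,5,6}:10  {1,2,4,5,6}:30  {2,3,4,5,6}:20
  start at 0(q): 60
  start at 3(p): 60
  start at 4(t): 20
sum over floor = 140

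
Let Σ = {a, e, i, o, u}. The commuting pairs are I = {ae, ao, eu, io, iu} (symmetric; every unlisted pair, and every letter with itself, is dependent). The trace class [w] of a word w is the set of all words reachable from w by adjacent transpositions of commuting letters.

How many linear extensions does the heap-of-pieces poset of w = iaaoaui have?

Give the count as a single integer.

11

#0=i has no predecessor
#1=a depends on [0:i]
#2=a depends on [1:a]
#3=o has no predecessor
#4=a depends on [2:a]
#5=u depends on [3:o, 4:a]
#6=i depends on [4:a]
sources: [0:i, 3:o]
N(rest) = Σ N(rest − s) over sources s of rest; N(one piece) = 1:
  size 1 → [5]=1  [6]=1
  size 2 → [3,5]=1  [5,6]=2
  size 3 → [3,5,6]=3  [4,5,6]=2
  size 4 → [2,4,5,6]=2  [3,4,5,6]=5
  size 5 → [1,2,4,5,6]=2  [2,3,4,5,6]=7
  first=0(i) contributes 9
  first=3(o) contributes 2
|[w]| = 11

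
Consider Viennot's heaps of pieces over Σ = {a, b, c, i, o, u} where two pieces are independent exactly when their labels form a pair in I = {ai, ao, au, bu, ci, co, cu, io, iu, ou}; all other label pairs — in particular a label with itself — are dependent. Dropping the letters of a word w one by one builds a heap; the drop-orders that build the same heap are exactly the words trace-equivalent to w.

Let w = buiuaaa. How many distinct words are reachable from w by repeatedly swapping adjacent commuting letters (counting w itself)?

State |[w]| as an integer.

84

#0=b has no predecessor
#1=u has no predecessor
#2=i depends on [0:b]
#3=u depends on [1:u]
#4=a depends on [0:b]
#5=a depends on [4:a]
#6=a depends on [5:a]
sources: [0:b, 1:u]
N(rest) = Σ N(rest − s) over sources s of rest; N(one piece) = 1:
  size 1 → [2]=1  [3]=1  [6]=1
  size 2 → [1,3]=1  [2,3]=2  [2,6]=2  [3,6]=2  [5,6]=1
  size 3 → [1,2,3]=3  [1,3,6]=3  [2,3,6]=6  [2,5,6]=3  [3,5,6]=3  [4,5,6]=1
  size 4 → [1,2,3,6]=12  [1,3,5,6]=6  [2,3,5,6]=12  [2,4,5,6]=4  [3,4,5,6]=4
  size 5 → [0,2,4,5,6]=4  [1,2,3,5,6]=30  [1,3,4,5,6]=10  [2,3,4,5,6]=20
  first=0(b) contributes 60
  first=1(u) contributes 24
|[w]| = 84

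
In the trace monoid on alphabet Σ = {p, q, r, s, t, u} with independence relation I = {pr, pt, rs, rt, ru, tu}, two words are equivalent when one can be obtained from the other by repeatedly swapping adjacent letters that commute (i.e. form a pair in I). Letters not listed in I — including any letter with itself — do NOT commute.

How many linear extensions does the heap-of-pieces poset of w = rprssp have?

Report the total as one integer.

#0=r has no predecessor
#1=p has no predecessor
#2=r depends on [0:r]
#3=s depends on [1:p]
#4=s depends on [3:s]
#5=p depends on [4:s]
sources: [0:r, 1:p]
N(rest) = Σ N(rest − s) over sources s of rest; N(one piece) = 1:
  size 1 → [2]=1  [5]=1
  size 2 → [0,2]=1  [2,5]=2  [4,5]=1
  size 3 → [0,2,5]=3  [2,4,5]=3  [3,4,5]=1
  size 4 → [0,2,4,5]=6  [1,3,4,5]=1  [2,3,4,5]=4
  first=0(r) contributes 5
  first=1(p) contributes 10
|[w]| = 15

15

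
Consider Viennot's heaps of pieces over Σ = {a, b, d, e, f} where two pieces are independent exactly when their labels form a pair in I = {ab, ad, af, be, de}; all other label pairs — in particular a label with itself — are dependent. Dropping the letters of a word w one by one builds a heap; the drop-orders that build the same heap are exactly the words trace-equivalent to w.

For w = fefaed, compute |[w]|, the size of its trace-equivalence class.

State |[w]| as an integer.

piece 0:f — minimal
piece 1:e rests on {0:f}
piece 2:f rests on {1:e}
piece 3:a rests on {1:e}
piece 4:e rests on {2:f, 3:a}
piece 5:d rests on {2:f}
minimal pieces: {0:f}
ways to finish when only these pieces remain (= sum over removing one remaining piece with nothing left below it):
  1 left: {4}→1  {5}→1
  2 left: {3,4}→1  {4,5}→2
  3 left: {2,4,5}→2  {3,4,5}→3
  4 left: {2,3,4,5}→5
  placing 0:f first → 5 extensions

5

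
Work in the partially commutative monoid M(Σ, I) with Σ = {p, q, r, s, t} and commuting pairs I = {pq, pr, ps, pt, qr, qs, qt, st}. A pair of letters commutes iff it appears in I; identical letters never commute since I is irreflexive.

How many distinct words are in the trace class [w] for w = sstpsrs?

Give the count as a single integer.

#0=s has no predecessor
#1=s depends on [0:s]
#2=t has no predecessor
#3=p has no predecessor
#4=s depends on [1:s]
#5=r depends on [2:t, 4:s]
#6=s depends on [5:r]
sources: [0:s, 2:t, 3:p]
N(rest) = Σ N(rest − s) over sources s of rest; N(one piece) = 1:
  size 1 → [3]=1  [6]=1
  size 2 → [3,6]=2  [5,6]=1
  size 3 → [2,5,6]=1  [3,5,6]=3  [4,5,6]=1
  size 4 → [1,4,5,6]=1  [2,3,5,6]=4  [2,4,5,6]=2  [3,4,5,6]=4
  size 5 → [0,1,4,5,6]=1  [1,2,4,5,6]=3  [1,3,4,5,6]=5  [2,3,4,5,6]=10
  first=0(s) contributes 18
  first=2(t) contributes 6
  first=3(p) contributes 4
|[w]| = 28

28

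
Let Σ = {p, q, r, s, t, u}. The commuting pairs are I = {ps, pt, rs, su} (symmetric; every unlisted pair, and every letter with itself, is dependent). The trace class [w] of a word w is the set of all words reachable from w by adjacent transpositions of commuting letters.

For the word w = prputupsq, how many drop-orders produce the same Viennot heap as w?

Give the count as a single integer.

0(p) covers ∅
1(r) covers 0:p
2(p) covers 1:r
3(u) covers 2:p
4(t) covers 3:u
5(u) covers 4:t
6(p) covers 5:u
7(s) covers 4:t
8(q) covers 6:p, 7:s
floor of heap: 0:p
completions by unplaced set U, small U first (add the entries for U minus each lowest piece of U):
  |U|=1: {8}:1
  |U|=2: {6,8}:1  {7,8}:1
  |U|=3: {5,6,8}:1  {6,7,8}:2
  |U|=4: {5,6,7,8}:3
  |U|=5: {4,5,6,7,8}:3
  |U|=6: {3,4,5,6,7,8}:3
  |U|=7: {2,3,4,5,6,7,8}:3
  start at 0(p): 3

3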